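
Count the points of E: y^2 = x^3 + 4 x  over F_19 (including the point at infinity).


For each x in F_19, count y with y^2 = x^3 + 4 x + 0 mod 19:
  x = 0: RHS = 0, y in [0]  -> 1 point(s)
  x = 1: RHS = 5, y in [9, 10]  -> 2 point(s)
  x = 2: RHS = 16, y in [4, 15]  -> 2 point(s)
  x = 3: RHS = 1, y in [1, 18]  -> 2 point(s)
  x = 4: RHS = 4, y in [2, 17]  -> 2 point(s)
  x = 9: RHS = 5, y in [9, 10]  -> 2 point(s)
  x = 11: RHS = 7, y in [8, 11]  -> 2 point(s)
  x = 12: RHS = 9, y in [3, 16]  -> 2 point(s)
  x = 13: RHS = 7, y in [8, 11]  -> 2 point(s)
  x = 14: RHS = 7, y in [8, 11]  -> 2 point(s)
Affine points: 19. Add the point at infinity: total = 20.

#E(F_19) = 20


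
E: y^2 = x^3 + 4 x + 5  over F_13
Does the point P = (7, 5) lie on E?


Check whether y^2 = x^3 + 4 x + 5 (mod 13) for (x, y) = (7, 5).
LHS: y^2 = 5^2 mod 13 = 12
RHS: x^3 + 4 x + 5 = 7^3 + 4*7 + 5 mod 13 = 12
LHS = RHS

Yes, on the curve


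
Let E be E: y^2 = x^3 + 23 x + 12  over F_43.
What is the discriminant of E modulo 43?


4 a^3 + 27 b^2 = 4*23^3 + 27*12^2 = 48668 + 3888 = 52556
Delta = -16 * (52556) = -840896
Delta mod 43 = 12

Delta = 12 (mod 43)


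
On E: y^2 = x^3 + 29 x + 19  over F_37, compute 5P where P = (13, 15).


k = 5 = 101_2 (binary, LSB first: 101)
Double-and-add from P = (13, 15):
  bit 0 = 1: acc = O + (13, 15) = (13, 15)
  bit 1 = 0: acc unchanged = (13, 15)
  bit 2 = 1: acc = (13, 15) + (7, 11) = (1, 30)

5P = (1, 30)


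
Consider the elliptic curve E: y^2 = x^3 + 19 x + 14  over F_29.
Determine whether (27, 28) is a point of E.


Check whether y^2 = x^3 + 19 x + 14 (mod 29) for (x, y) = (27, 28).
LHS: y^2 = 28^2 mod 29 = 1
RHS: x^3 + 19 x + 14 = 27^3 + 19*27 + 14 mod 29 = 26
LHS != RHS

No, not on the curve


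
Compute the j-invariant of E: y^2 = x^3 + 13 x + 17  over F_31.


Delta = -16(4 a^3 + 27 b^2) mod 31 = 28
-1728 * (4 a)^3 = -1728 * (4*13)^3 mod 31 = 29
j = 29 * 28^(-1) mod 31 = 11

j = 11 (mod 31)


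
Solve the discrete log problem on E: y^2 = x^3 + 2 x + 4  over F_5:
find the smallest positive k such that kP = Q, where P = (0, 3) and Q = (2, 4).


Enumerate multiples of P until we hit Q = (2, 4):
  1P = (0, 3)
  2P = (4, 4)
  3P = (2, 4)
Match found at i = 3.

k = 3


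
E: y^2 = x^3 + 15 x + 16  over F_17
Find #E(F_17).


For each x in F_17, count y with y^2 = x^3 + 15 x + 16 mod 17:
  x = 0: RHS = 16, y in [4, 13]  -> 2 point(s)
  x = 1: RHS = 15, y in [7, 10]  -> 2 point(s)
  x = 4: RHS = 4, y in [2, 15]  -> 2 point(s)
  x = 6: RHS = 16, y in [4, 13]  -> 2 point(s)
  x = 8: RHS = 2, y in [6, 11]  -> 2 point(s)
  x = 9: RHS = 13, y in [8, 9]  -> 2 point(s)
  x = 11: RHS = 16, y in [4, 13]  -> 2 point(s)
  x = 16: RHS = 0, y in [0]  -> 1 point(s)
Affine points: 15. Add the point at infinity: total = 16.

#E(F_17) = 16


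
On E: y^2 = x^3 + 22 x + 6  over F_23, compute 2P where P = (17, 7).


Doubling: s = (3 x1^2 + a) / (2 y1)
s = (3*17^2 + 22) / (2*7) mod 23 = 6
x3 = s^2 - 2 x1 mod 23 = 6^2 - 2*17 = 2
y3 = s (x1 - x3) - y1 mod 23 = 6 * (17 - 2) - 7 = 14

2P = (2, 14)


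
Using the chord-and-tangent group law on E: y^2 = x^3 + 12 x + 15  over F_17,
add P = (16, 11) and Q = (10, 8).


P != Q, so use the chord formula.
s = (y2 - y1) / (x2 - x1) = (14) / (11) mod 17 = 9
x3 = s^2 - x1 - x2 mod 17 = 9^2 - 16 - 10 = 4
y3 = s (x1 - x3) - y1 mod 17 = 9 * (16 - 4) - 11 = 12

P + Q = (4, 12)


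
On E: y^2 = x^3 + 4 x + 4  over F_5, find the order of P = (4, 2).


Compute successive multiples of P until we hit O:
  1P = (4, 2)
  2P = (1, 2)
  3P = (0, 3)
  4P = (2, 0)
  5P = (0, 2)
  6P = (1, 3)
  7P = (4, 3)
  8P = O

ord(P) = 8


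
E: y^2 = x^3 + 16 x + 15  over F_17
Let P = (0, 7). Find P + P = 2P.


Doubling: s = (3 x1^2 + a) / (2 y1)
s = (3*0^2 + 16) / (2*7) mod 17 = 6
x3 = s^2 - 2 x1 mod 17 = 6^2 - 2*0 = 2
y3 = s (x1 - x3) - y1 mod 17 = 6 * (0 - 2) - 7 = 15

2P = (2, 15)


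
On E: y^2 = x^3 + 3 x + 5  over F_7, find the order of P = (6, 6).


Compute successive multiples of P until we hit O:
  1P = (6, 6)
  2P = (4, 2)
  3P = (1, 4)
  4P = (1, 3)
  5P = (4, 5)
  6P = (6, 1)
  7P = O

ord(P) = 7


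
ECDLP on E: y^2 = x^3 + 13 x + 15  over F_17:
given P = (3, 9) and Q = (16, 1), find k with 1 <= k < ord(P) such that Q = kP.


Enumerate multiples of P until we hit Q = (16, 1):
  1P = (3, 9)
  2P = (13, 16)
  3P = (2, 7)
  4P = (16, 16)
  5P = (0, 7)
  6P = (5, 1)
  7P = (8, 11)
  8P = (15, 10)
  9P = (14, 0)
  10P = (15, 7)
  11P = (8, 6)
  12P = (5, 16)
  13P = (0, 10)
  14P = (16, 1)
Match found at i = 14.

k = 14


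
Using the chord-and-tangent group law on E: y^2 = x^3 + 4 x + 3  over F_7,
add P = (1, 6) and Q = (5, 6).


P != Q, so use the chord formula.
s = (y2 - y1) / (x2 - x1) = (0) / (4) mod 7 = 0
x3 = s^2 - x1 - x2 mod 7 = 0^2 - 1 - 5 = 1
y3 = s (x1 - x3) - y1 mod 7 = 0 * (1 - 1) - 6 = 1

P + Q = (1, 1)


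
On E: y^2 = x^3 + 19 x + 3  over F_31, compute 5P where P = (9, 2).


k = 5 = 101_2 (binary, LSB first: 101)
Double-and-add from P = (9, 2):
  bit 0 = 1: acc = O + (9, 2) = (9, 2)
  bit 1 = 0: acc unchanged = (9, 2)
  bit 2 = 1: acc = (9, 2) + (27, 24) = (3, 26)

5P = (3, 26)


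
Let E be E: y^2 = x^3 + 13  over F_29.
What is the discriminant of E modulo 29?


4 a^3 + 27 b^2 = 4*0^3 + 27*13^2 = 0 + 4563 = 4563
Delta = -16 * (4563) = -73008
Delta mod 29 = 14

Delta = 14 (mod 29)


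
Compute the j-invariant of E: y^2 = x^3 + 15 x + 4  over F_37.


Delta = -16(4 a^3 + 27 b^2) mod 37 = 13
-1728 * (4 a)^3 = -1728 * (4*15)^3 mod 37 = 8
j = 8 * 13^(-1) mod 37 = 12

j = 12 (mod 37)


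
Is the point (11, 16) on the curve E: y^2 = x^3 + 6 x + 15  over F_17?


Check whether y^2 = x^3 + 6 x + 15 (mod 17) for (x, y) = (11, 16).
LHS: y^2 = 16^2 mod 17 = 1
RHS: x^3 + 6 x + 15 = 11^3 + 6*11 + 15 mod 17 = 1
LHS = RHS

Yes, on the curve


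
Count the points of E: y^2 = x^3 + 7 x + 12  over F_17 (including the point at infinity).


For each x in F_17, count y with y^2 = x^3 + 7 x + 12 mod 17:
  x = 2: RHS = 0, y in [0]  -> 1 point(s)
  x = 3: RHS = 9, y in [3, 14]  -> 2 point(s)
  x = 4: RHS = 2, y in [6, 11]  -> 2 point(s)
  x = 5: RHS = 2, y in [6, 11]  -> 2 point(s)
  x = 6: RHS = 15, y in [7, 10]  -> 2 point(s)
  x = 7: RHS = 13, y in [8, 9]  -> 2 point(s)
  x = 8: RHS = 2, y in [6, 11]  -> 2 point(s)
  x = 11: RHS = 9, y in [3, 14]  -> 2 point(s)
  x = 14: RHS = 15, y in [7, 10]  -> 2 point(s)
  x = 16: RHS = 4, y in [2, 15]  -> 2 point(s)
Affine points: 19. Add the point at infinity: total = 20.

#E(F_17) = 20


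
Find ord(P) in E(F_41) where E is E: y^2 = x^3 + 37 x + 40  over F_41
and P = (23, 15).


Compute successive multiples of P until we hit O:
  1P = (23, 15)
  2P = (31, 33)
  3P = (10, 4)
  4P = (24, 22)
  5P = (2, 9)
  6P = (37, 22)
  7P = (12, 11)
  8P = (39, 9)
  ... (continuing to 32P)
  32P = O

ord(P) = 32


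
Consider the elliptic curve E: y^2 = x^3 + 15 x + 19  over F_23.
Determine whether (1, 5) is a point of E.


Check whether y^2 = x^3 + 15 x + 19 (mod 23) for (x, y) = (1, 5).
LHS: y^2 = 5^2 mod 23 = 2
RHS: x^3 + 15 x + 19 = 1^3 + 15*1 + 19 mod 23 = 12
LHS != RHS

No, not on the curve


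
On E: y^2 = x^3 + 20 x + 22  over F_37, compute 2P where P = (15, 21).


Doubling: s = (3 x1^2 + a) / (2 y1)
s = (3*15^2 + 20) / (2*21) mod 37 = 28
x3 = s^2 - 2 x1 mod 37 = 28^2 - 2*15 = 14
y3 = s (x1 - x3) - y1 mod 37 = 28 * (15 - 14) - 21 = 7

2P = (14, 7)


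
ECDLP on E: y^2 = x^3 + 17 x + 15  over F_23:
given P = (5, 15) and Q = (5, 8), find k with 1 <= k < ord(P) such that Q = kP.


Enumerate multiples of P until we hit Q = (5, 8):
  1P = (5, 15)
  2P = (13, 8)
  3P = (9, 0)
  4P = (13, 15)
  5P = (5, 8)
Match found at i = 5.

k = 5


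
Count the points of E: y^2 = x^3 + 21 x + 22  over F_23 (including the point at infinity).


For each x in F_23, count y with y^2 = x^3 + 21 x + 22 mod 23:
  x = 2: RHS = 3, y in [7, 16]  -> 2 point(s)
  x = 4: RHS = 9, y in [3, 20]  -> 2 point(s)
  x = 7: RHS = 6, y in [11, 12]  -> 2 point(s)
  x = 8: RHS = 12, y in [9, 14]  -> 2 point(s)
  x = 10: RHS = 13, y in [6, 17]  -> 2 point(s)
  x = 12: RHS = 1, y in [1, 22]  -> 2 point(s)
  x = 13: RHS = 8, y in [10, 13]  -> 2 point(s)
  x = 14: RHS = 1, y in [1, 22]  -> 2 point(s)
  x = 15: RHS = 9, y in [3, 20]  -> 2 point(s)
  x = 17: RHS = 2, y in [5, 18]  -> 2 point(s)
  x = 19: RHS = 12, y in [9, 14]  -> 2 point(s)
  x = 20: RHS = 1, y in [1, 22]  -> 2 point(s)
  x = 21: RHS = 18, y in [8, 15]  -> 2 point(s)
  x = 22: RHS = 0, y in [0]  -> 1 point(s)
Affine points: 27. Add the point at infinity: total = 28.

#E(F_23) = 28


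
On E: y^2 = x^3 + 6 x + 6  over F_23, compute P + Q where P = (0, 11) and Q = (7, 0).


P != Q, so use the chord formula.
s = (y2 - y1) / (x2 - x1) = (12) / (7) mod 23 = 5
x3 = s^2 - x1 - x2 mod 23 = 5^2 - 0 - 7 = 18
y3 = s (x1 - x3) - y1 mod 23 = 5 * (0 - 18) - 11 = 14

P + Q = (18, 14)


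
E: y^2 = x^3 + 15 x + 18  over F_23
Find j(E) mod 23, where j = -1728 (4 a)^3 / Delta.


Delta = -16(4 a^3 + 27 b^2) mod 23 = 3
-1728 * (4 a)^3 = -1728 * (4*15)^3 mod 23 = 2
j = 2 * 3^(-1) mod 23 = 16

j = 16 (mod 23)


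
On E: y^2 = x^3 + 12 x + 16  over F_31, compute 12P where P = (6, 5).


k = 12 = 1100_2 (binary, LSB first: 0011)
Double-and-add from P = (6, 5):
  bit 0 = 0: acc unchanged = O
  bit 1 = 0: acc unchanged = O
  bit 2 = 1: acc = O + (12, 11) = (12, 11)
  bit 3 = 1: acc = (12, 11) + (9, 27) = (4, 29)

12P = (4, 29)


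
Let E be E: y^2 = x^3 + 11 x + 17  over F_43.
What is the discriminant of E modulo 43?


4 a^3 + 27 b^2 = 4*11^3 + 27*17^2 = 5324 + 7803 = 13127
Delta = -16 * (13127) = -210032
Delta mod 43 = 23

Delta = 23 (mod 43)


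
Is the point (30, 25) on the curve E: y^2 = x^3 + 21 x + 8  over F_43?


Check whether y^2 = x^3 + 21 x + 8 (mod 43) for (x, y) = (30, 25).
LHS: y^2 = 25^2 mod 43 = 23
RHS: x^3 + 21 x + 8 = 30^3 + 21*30 + 8 mod 43 = 32
LHS != RHS

No, not on the curve


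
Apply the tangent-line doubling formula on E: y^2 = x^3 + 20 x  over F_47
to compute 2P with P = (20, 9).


Doubling: s = (3 x1^2 + a) / (2 y1)
s = (3*20^2 + 20) / (2*9) mod 47 = 26
x3 = s^2 - 2 x1 mod 47 = 26^2 - 2*20 = 25
y3 = s (x1 - x3) - y1 mod 47 = 26 * (20 - 25) - 9 = 2

2P = (25, 2)


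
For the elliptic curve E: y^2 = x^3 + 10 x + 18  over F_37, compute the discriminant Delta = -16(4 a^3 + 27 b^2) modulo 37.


4 a^3 + 27 b^2 = 4*10^3 + 27*18^2 = 4000 + 8748 = 12748
Delta = -16 * (12748) = -203968
Delta mod 37 = 13

Delta = 13 (mod 37)


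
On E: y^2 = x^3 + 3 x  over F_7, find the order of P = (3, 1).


Compute successive multiples of P until we hit O:
  1P = (3, 1)
  2P = (2, 0)
  3P = (3, 6)
  4P = O

ord(P) = 4


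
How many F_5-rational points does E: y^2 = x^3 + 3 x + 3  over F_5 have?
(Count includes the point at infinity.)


For each x in F_5, count y with y^2 = x^3 + 3 x + 3 mod 5:
  x = 3: RHS = 4, y in [2, 3]  -> 2 point(s)
  x = 4: RHS = 4, y in [2, 3]  -> 2 point(s)
Affine points: 4. Add the point at infinity: total = 5.

#E(F_5) = 5


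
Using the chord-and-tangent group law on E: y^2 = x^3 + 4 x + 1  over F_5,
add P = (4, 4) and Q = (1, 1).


P != Q, so use the chord formula.
s = (y2 - y1) / (x2 - x1) = (2) / (2) mod 5 = 1
x3 = s^2 - x1 - x2 mod 5 = 1^2 - 4 - 1 = 1
y3 = s (x1 - x3) - y1 mod 5 = 1 * (4 - 1) - 4 = 4

P + Q = (1, 4)


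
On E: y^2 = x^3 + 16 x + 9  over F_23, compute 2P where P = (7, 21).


k = 2 = 10_2 (binary, LSB first: 01)
Double-and-add from P = (7, 21):
  bit 0 = 0: acc unchanged = O
  bit 1 = 1: acc = O + (15, 6) = (15, 6)

2P = (15, 6)


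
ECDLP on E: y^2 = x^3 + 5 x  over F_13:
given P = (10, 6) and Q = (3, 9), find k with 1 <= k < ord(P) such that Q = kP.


Enumerate multiples of P until we hit Q = (3, 9):
  1P = (10, 6)
  2P = (3, 4)
  3P = (3, 9)
Match found at i = 3.

k = 3


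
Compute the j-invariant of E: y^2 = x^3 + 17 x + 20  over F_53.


Delta = -16(4 a^3 + 27 b^2) mod 53 = 50
-1728 * (4 a)^3 = -1728 * (4*17)^3 mod 53 = 14
j = 14 * 50^(-1) mod 53 = 13

j = 13 (mod 53)


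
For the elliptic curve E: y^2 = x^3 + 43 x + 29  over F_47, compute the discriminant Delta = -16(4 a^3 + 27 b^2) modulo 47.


4 a^3 + 27 b^2 = 4*43^3 + 27*29^2 = 318028 + 22707 = 340735
Delta = -16 * (340735) = -5451760
Delta mod 47 = 5

Delta = 5 (mod 47)


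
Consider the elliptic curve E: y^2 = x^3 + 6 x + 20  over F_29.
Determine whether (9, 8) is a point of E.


Check whether y^2 = x^3 + 6 x + 20 (mod 29) for (x, y) = (9, 8).
LHS: y^2 = 8^2 mod 29 = 6
RHS: x^3 + 6 x + 20 = 9^3 + 6*9 + 20 mod 29 = 20
LHS != RHS

No, not on the curve


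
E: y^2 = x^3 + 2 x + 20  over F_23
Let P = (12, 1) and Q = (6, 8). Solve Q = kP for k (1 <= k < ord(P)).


Enumerate multiples of P until we hit Q = (6, 8):
  1P = (12, 1)
  2P = (7, 3)
  3P = (6, 15)
  4P = (13, 9)
  5P = (16, 13)
  6P = (4, 0)
  7P = (16, 10)
  8P = (13, 14)
  9P = (6, 8)
Match found at i = 9.

k = 9


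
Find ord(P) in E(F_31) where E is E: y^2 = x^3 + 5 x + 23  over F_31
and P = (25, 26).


Compute successive multiples of P until we hit O:
  1P = (25, 26)
  2P = (16, 18)
  3P = (26, 11)
  4P = (19, 8)
  5P = (27, 30)
  6P = (14, 27)
  7P = (2, 17)
  8P = (29, 25)
  ... (continuing to 29P)
  29P = O

ord(P) = 29


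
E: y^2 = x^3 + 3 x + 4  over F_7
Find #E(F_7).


For each x in F_7, count y with y^2 = x^3 + 3 x + 4 mod 7:
  x = 0: RHS = 4, y in [2, 5]  -> 2 point(s)
  x = 1: RHS = 1, y in [1, 6]  -> 2 point(s)
  x = 2: RHS = 4, y in [2, 5]  -> 2 point(s)
  x = 5: RHS = 4, y in [2, 5]  -> 2 point(s)
  x = 6: RHS = 0, y in [0]  -> 1 point(s)
Affine points: 9. Add the point at infinity: total = 10.

#E(F_7) = 10


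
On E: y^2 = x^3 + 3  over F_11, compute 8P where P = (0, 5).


k = 8 = 1000_2 (binary, LSB first: 0001)
Double-and-add from P = (0, 5):
  bit 0 = 0: acc unchanged = O
  bit 1 = 0: acc unchanged = O
  bit 2 = 0: acc unchanged = O
  bit 3 = 1: acc = O + (0, 6) = (0, 6)

8P = (0, 6)


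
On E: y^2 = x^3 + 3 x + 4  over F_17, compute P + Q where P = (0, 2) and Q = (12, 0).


P != Q, so use the chord formula.
s = (y2 - y1) / (x2 - x1) = (15) / (12) mod 17 = 14
x3 = s^2 - x1 - x2 mod 17 = 14^2 - 0 - 12 = 14
y3 = s (x1 - x3) - y1 mod 17 = 14 * (0 - 14) - 2 = 6

P + Q = (14, 6)


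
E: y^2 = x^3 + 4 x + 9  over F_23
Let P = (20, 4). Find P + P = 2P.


Doubling: s = (3 x1^2 + a) / (2 y1)
s = (3*20^2 + 4) / (2*4) mod 23 = 1
x3 = s^2 - 2 x1 mod 23 = 1^2 - 2*20 = 7
y3 = s (x1 - x3) - y1 mod 23 = 1 * (20 - 7) - 4 = 9

2P = (7, 9)


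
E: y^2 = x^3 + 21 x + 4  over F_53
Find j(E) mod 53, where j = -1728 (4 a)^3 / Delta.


Delta = -16(4 a^3 + 27 b^2) mod 53 = 26
-1728 * (4 a)^3 = -1728 * (4*21)^3 mod 53 = 52
j = 52 * 26^(-1) mod 53 = 2

j = 2 (mod 53)


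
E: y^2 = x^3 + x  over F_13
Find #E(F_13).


For each x in F_13, count y with y^2 = x^3 + 1 x + 0 mod 13:
  x = 0: RHS = 0, y in [0]  -> 1 point(s)
  x = 2: RHS = 10, y in [6, 7]  -> 2 point(s)
  x = 3: RHS = 4, y in [2, 11]  -> 2 point(s)
  x = 4: RHS = 3, y in [4, 9]  -> 2 point(s)
  x = 5: RHS = 0, y in [0]  -> 1 point(s)
  x = 6: RHS = 1, y in [1, 12]  -> 2 point(s)
  x = 7: RHS = 12, y in [5, 8]  -> 2 point(s)
  x = 8: RHS = 0, y in [0]  -> 1 point(s)
  x = 9: RHS = 10, y in [6, 7]  -> 2 point(s)
  x = 10: RHS = 9, y in [3, 10]  -> 2 point(s)
  x = 11: RHS = 3, y in [4, 9]  -> 2 point(s)
Affine points: 19. Add the point at infinity: total = 20.

#E(F_13) = 20


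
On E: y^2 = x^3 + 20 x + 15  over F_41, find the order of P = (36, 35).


Compute successive multiples of P until we hit O:
  1P = (36, 35)
  2P = (20, 16)
  3P = (17, 26)
  4P = (24, 16)
  5P = (6, 33)
  6P = (38, 25)
  7P = (33, 32)
  8P = (14, 28)
  ... (continuing to 22P)
  22P = O

ord(P) = 22


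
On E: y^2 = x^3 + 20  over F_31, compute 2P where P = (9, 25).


Doubling: s = (3 x1^2 + a) / (2 y1)
s = (3*9^2 + 0) / (2*25) mod 31 = 3
x3 = s^2 - 2 x1 mod 31 = 3^2 - 2*9 = 22
y3 = s (x1 - x3) - y1 mod 31 = 3 * (9 - 22) - 25 = 29

2P = (22, 29)


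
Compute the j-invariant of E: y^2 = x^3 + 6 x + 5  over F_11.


Delta = -16(4 a^3 + 27 b^2) mod 11 = 5
-1728 * (4 a)^3 = -1728 * (4*6)^3 mod 11 = 3
j = 3 * 5^(-1) mod 11 = 5

j = 5 (mod 11)


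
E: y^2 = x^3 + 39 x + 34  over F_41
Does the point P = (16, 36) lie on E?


Check whether y^2 = x^3 + 39 x + 34 (mod 41) for (x, y) = (16, 36).
LHS: y^2 = 36^2 mod 41 = 25
RHS: x^3 + 39 x + 34 = 16^3 + 39*16 + 34 mod 41 = 39
LHS != RHS

No, not on the curve


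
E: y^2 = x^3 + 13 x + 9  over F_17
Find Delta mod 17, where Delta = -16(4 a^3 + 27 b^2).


4 a^3 + 27 b^2 = 4*13^3 + 27*9^2 = 8788 + 2187 = 10975
Delta = -16 * (10975) = -175600
Delta mod 17 = 10

Delta = 10 (mod 17)


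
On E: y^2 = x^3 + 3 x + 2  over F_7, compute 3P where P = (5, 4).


k = 3 = 11_2 (binary, LSB first: 11)
Double-and-add from P = (5, 4):
  bit 0 = 1: acc = O + (5, 4) = (5, 4)
  bit 1 = 1: acc = (5, 4) + (5, 3) = O

3P = O


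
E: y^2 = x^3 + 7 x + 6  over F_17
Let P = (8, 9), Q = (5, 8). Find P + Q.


P != Q, so use the chord formula.
s = (y2 - y1) / (x2 - x1) = (16) / (14) mod 17 = 6
x3 = s^2 - x1 - x2 mod 17 = 6^2 - 8 - 5 = 6
y3 = s (x1 - x3) - y1 mod 17 = 6 * (8 - 6) - 9 = 3

P + Q = (6, 3)


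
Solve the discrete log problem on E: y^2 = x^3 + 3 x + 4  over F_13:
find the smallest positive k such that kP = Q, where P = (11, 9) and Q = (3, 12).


Enumerate multiples of P until we hit Q = (3, 12):
  1P = (11, 9)
  2P = (0, 11)
  3P = (3, 12)
Match found at i = 3.

k = 3


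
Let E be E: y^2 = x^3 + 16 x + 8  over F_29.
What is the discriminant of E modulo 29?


4 a^3 + 27 b^2 = 4*16^3 + 27*8^2 = 16384 + 1728 = 18112
Delta = -16 * (18112) = -289792
Delta mod 29 = 5

Delta = 5 (mod 29)


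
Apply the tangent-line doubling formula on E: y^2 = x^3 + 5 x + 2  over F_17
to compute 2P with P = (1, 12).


Doubling: s = (3 x1^2 + a) / (2 y1)
s = (3*1^2 + 5) / (2*12) mod 17 = 6
x3 = s^2 - 2 x1 mod 17 = 6^2 - 2*1 = 0
y3 = s (x1 - x3) - y1 mod 17 = 6 * (1 - 0) - 12 = 11

2P = (0, 11)


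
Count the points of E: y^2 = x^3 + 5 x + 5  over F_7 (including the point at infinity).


For each x in F_7, count y with y^2 = x^3 + 5 x + 5 mod 7:
  x = 1: RHS = 4, y in [2, 5]  -> 2 point(s)
  x = 2: RHS = 2, y in [3, 4]  -> 2 point(s)
  x = 5: RHS = 1, y in [1, 6]  -> 2 point(s)
Affine points: 6. Add the point at infinity: total = 7.

#E(F_7) = 7


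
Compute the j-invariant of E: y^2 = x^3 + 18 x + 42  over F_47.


Delta = -16(4 a^3 + 27 b^2) mod 47 = 36
-1728 * (4 a)^3 = -1728 * (4*18)^3 mod 47 = 43
j = 43 * 36^(-1) mod 47 = 26

j = 26 (mod 47)


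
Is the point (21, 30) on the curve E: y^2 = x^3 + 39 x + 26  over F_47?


Check whether y^2 = x^3 + 39 x + 26 (mod 47) for (x, y) = (21, 30).
LHS: y^2 = 30^2 mod 47 = 7
RHS: x^3 + 39 x + 26 = 21^3 + 39*21 + 26 mod 47 = 1
LHS != RHS

No, not on the curve


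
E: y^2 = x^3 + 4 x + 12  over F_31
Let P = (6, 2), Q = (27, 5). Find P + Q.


P != Q, so use the chord formula.
s = (y2 - y1) / (x2 - x1) = (3) / (21) mod 31 = 9
x3 = s^2 - x1 - x2 mod 31 = 9^2 - 6 - 27 = 17
y3 = s (x1 - x3) - y1 mod 31 = 9 * (6 - 17) - 2 = 23

P + Q = (17, 23)


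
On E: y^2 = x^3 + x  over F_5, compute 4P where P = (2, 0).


k = 4 = 100_2 (binary, LSB first: 001)
Double-and-add from P = (2, 0):
  bit 0 = 0: acc unchanged = O
  bit 1 = 0: acc unchanged = O
  bit 2 = 1: acc = O + O = O

4P = O


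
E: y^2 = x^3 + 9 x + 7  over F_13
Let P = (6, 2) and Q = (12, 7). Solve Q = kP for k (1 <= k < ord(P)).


Enumerate multiples of P until we hit Q = (12, 7):
  1P = (6, 2)
  2P = (1, 11)
  3P = (3, 3)
  4P = (7, 7)
  5P = (12, 7)
Match found at i = 5.

k = 5


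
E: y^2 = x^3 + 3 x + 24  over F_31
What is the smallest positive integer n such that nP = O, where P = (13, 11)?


Compute successive multiples of P until we hit O:
  1P = (13, 11)
  2P = (30, 12)
  3P = (16, 18)
  4P = (4, 10)
  5P = (1, 11)
  6P = (17, 20)
  7P = (8, 8)
  8P = (24, 1)
  ... (continuing to 42P)
  42P = O

ord(P) = 42


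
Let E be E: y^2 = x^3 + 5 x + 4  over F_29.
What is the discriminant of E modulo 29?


4 a^3 + 27 b^2 = 4*5^3 + 27*4^2 = 500 + 432 = 932
Delta = -16 * (932) = -14912
Delta mod 29 = 23

Delta = 23 (mod 29)


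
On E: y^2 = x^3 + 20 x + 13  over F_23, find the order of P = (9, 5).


Compute successive multiples of P until we hit O:
  1P = (9, 5)
  2P = (6, 21)
  3P = (16, 17)
  4P = (0, 17)
  5P = (3, 10)
  6P = (20, 8)
  7P = (7, 6)
  8P = (13, 20)
  ... (continuing to 30P)
  30P = O

ord(P) = 30


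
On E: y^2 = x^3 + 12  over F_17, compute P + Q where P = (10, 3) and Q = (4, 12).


P != Q, so use the chord formula.
s = (y2 - y1) / (x2 - x1) = (9) / (11) mod 17 = 7
x3 = s^2 - x1 - x2 mod 17 = 7^2 - 10 - 4 = 1
y3 = s (x1 - x3) - y1 mod 17 = 7 * (10 - 1) - 3 = 9

P + Q = (1, 9)


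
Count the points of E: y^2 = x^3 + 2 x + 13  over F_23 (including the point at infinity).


For each x in F_23, count y with y^2 = x^3 + 2 x + 13 mod 23:
  x = 0: RHS = 13, y in [6, 17]  -> 2 point(s)
  x = 1: RHS = 16, y in [4, 19]  -> 2 point(s)
  x = 2: RHS = 2, y in [5, 18]  -> 2 point(s)
  x = 3: RHS = 0, y in [0]  -> 1 point(s)
  x = 4: RHS = 16, y in [4, 19]  -> 2 point(s)
  x = 7: RHS = 2, y in [5, 18]  -> 2 point(s)
  x = 8: RHS = 12, y in [9, 14]  -> 2 point(s)
  x = 9: RHS = 1, y in [1, 22]  -> 2 point(s)
  x = 11: RHS = 9, y in [3, 20]  -> 2 point(s)
  x = 14: RHS = 2, y in [5, 18]  -> 2 point(s)
  x = 16: RHS = 1, y in [1, 22]  -> 2 point(s)
  x = 18: RHS = 16, y in [4, 19]  -> 2 point(s)
  x = 20: RHS = 3, y in [7, 16]  -> 2 point(s)
  x = 21: RHS = 1, y in [1, 22]  -> 2 point(s)
Affine points: 27. Add the point at infinity: total = 28.

#E(F_23) = 28


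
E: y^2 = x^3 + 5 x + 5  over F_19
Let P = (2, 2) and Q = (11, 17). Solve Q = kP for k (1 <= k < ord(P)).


Enumerate multiples of P until we hit Q = (11, 17):
  1P = (2, 2)
  2P = (1, 7)
  3P = (3, 3)
  4P = (15, 4)
  5P = (0, 10)
  6P = (14, 8)
  7P = (8, 14)
  8P = (13, 14)
  9P = (11, 2)
  10P = (6, 17)
  11P = (12, 8)
  12P = (16, 1)
  13P = (17, 14)
  14P = (9, 0)
  15P = (17, 5)
  16P = (16, 18)
  17P = (12, 11)
  18P = (6, 2)
  19P = (11, 17)
Match found at i = 19.

k = 19


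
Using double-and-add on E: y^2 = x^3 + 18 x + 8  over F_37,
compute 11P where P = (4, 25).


k = 11 = 1011_2 (binary, LSB first: 1101)
Double-and-add from P = (4, 25):
  bit 0 = 1: acc = O + (4, 25) = (4, 25)
  bit 1 = 1: acc = (4, 25) + (25, 5) = (35, 1)
  bit 2 = 0: acc unchanged = (35, 1)
  bit 3 = 1: acc = (35, 1) + (16, 10) = (14, 28)

11P = (14, 28)


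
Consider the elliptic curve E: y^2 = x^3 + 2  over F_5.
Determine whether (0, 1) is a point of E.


Check whether y^2 = x^3 + 0 x + 2 (mod 5) for (x, y) = (0, 1).
LHS: y^2 = 1^2 mod 5 = 1
RHS: x^3 + 0 x + 2 = 0^3 + 0*0 + 2 mod 5 = 2
LHS != RHS

No, not on the curve


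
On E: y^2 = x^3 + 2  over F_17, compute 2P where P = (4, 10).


Doubling: s = (3 x1^2 + a) / (2 y1)
s = (3*4^2 + 0) / (2*10) mod 17 = 16
x3 = s^2 - 2 x1 mod 17 = 16^2 - 2*4 = 10
y3 = s (x1 - x3) - y1 mod 17 = 16 * (4 - 10) - 10 = 13

2P = (10, 13)


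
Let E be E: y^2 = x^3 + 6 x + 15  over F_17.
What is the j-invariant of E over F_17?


Delta = -16(4 a^3 + 27 b^2) mod 17 = 3
-1728 * (4 a)^3 = -1728 * (4*6)^3 mod 17 = 1
j = 1 * 3^(-1) mod 17 = 6

j = 6 (mod 17)


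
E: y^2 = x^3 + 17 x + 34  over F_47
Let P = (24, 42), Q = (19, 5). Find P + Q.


P != Q, so use the chord formula.
s = (y2 - y1) / (x2 - x1) = (10) / (42) mod 47 = 45
x3 = s^2 - x1 - x2 mod 47 = 45^2 - 24 - 19 = 8
y3 = s (x1 - x3) - y1 mod 47 = 45 * (24 - 8) - 42 = 20

P + Q = (8, 20)


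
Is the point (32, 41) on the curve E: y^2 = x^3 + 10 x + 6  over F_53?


Check whether y^2 = x^3 + 10 x + 6 (mod 53) for (x, y) = (32, 41).
LHS: y^2 = 41^2 mod 53 = 38
RHS: x^3 + 10 x + 6 = 32^3 + 10*32 + 6 mod 53 = 22
LHS != RHS

No, not on the curve


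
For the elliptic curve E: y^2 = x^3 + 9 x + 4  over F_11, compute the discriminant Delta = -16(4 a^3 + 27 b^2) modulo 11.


4 a^3 + 27 b^2 = 4*9^3 + 27*4^2 = 2916 + 432 = 3348
Delta = -16 * (3348) = -53568
Delta mod 11 = 2

Delta = 2 (mod 11)


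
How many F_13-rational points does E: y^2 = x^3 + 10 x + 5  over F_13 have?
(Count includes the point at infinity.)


For each x in F_13, count y with y^2 = x^3 + 10 x + 5 mod 13:
  x = 1: RHS = 3, y in [4, 9]  -> 2 point(s)
  x = 3: RHS = 10, y in [6, 7]  -> 2 point(s)
  x = 8: RHS = 12, y in [5, 8]  -> 2 point(s)
  x = 10: RHS = 0, y in [0]  -> 1 point(s)
  x = 11: RHS = 3, y in [4, 9]  -> 2 point(s)
Affine points: 9. Add the point at infinity: total = 10.

#E(F_13) = 10


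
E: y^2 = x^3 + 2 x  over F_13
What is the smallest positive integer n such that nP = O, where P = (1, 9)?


Compute successive multiples of P until we hit O:
  1P = (1, 9)
  2P = (12, 6)
  3P = (12, 7)
  4P = (1, 4)
  5P = O

ord(P) = 5


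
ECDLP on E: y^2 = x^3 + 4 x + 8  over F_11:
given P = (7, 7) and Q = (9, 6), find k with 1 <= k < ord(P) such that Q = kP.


Enumerate multiples of P until we hit Q = (9, 6):
  1P = (7, 7)
  2P = (9, 6)
Match found at i = 2.

k = 2


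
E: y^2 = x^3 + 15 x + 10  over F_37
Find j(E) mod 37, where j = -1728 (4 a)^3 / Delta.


Delta = -16(4 a^3 + 27 b^2) mod 37 = 22
-1728 * (4 a)^3 = -1728 * (4*15)^3 mod 37 = 8
j = 8 * 22^(-1) mod 37 = 34

j = 34 (mod 37)


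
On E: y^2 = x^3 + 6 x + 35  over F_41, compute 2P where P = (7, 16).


Doubling: s = (3 x1^2 + a) / (2 y1)
s = (3*7^2 + 6) / (2*16) mod 41 = 24
x3 = s^2 - 2 x1 mod 41 = 24^2 - 2*7 = 29
y3 = s (x1 - x3) - y1 mod 41 = 24 * (7 - 29) - 16 = 30

2P = (29, 30)


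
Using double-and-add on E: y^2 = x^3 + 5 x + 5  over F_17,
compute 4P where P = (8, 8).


k = 4 = 100_2 (binary, LSB first: 001)
Double-and-add from P = (8, 8):
  bit 0 = 0: acc unchanged = O
  bit 1 = 0: acc unchanged = O
  bit 2 = 1: acc = O + (3, 9) = (3, 9)

4P = (3, 9)


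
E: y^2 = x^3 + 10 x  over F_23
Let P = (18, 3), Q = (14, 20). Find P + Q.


P != Q, so use the chord formula.
s = (y2 - y1) / (x2 - x1) = (17) / (19) mod 23 = 13
x3 = s^2 - x1 - x2 mod 23 = 13^2 - 18 - 14 = 22
y3 = s (x1 - x3) - y1 mod 23 = 13 * (18 - 22) - 3 = 14

P + Q = (22, 14)


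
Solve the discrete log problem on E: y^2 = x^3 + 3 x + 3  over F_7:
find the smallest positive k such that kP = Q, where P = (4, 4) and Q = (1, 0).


Enumerate multiples of P until we hit Q = (1, 0):
  1P = (4, 4)
  2P = (3, 5)
  3P = (1, 0)
Match found at i = 3.

k = 3


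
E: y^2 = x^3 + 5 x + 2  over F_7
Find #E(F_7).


For each x in F_7, count y with y^2 = x^3 + 5 x + 2 mod 7:
  x = 0: RHS = 2, y in [3, 4]  -> 2 point(s)
  x = 1: RHS = 1, y in [1, 6]  -> 2 point(s)
  x = 3: RHS = 2, y in [3, 4]  -> 2 point(s)
  x = 4: RHS = 2, y in [3, 4]  -> 2 point(s)
Affine points: 8. Add the point at infinity: total = 9.

#E(F_7) = 9


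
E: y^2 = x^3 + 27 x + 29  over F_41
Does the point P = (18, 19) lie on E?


Check whether y^2 = x^3 + 27 x + 29 (mod 41) for (x, y) = (18, 19).
LHS: y^2 = 19^2 mod 41 = 33
RHS: x^3 + 27 x + 29 = 18^3 + 27*18 + 29 mod 41 = 33
LHS = RHS

Yes, on the curve


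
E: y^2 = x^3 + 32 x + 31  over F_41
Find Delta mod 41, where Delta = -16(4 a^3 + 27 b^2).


4 a^3 + 27 b^2 = 4*32^3 + 27*31^2 = 131072 + 25947 = 157019
Delta = -16 * (157019) = -2512304
Delta mod 41 = 12

Delta = 12 (mod 41)


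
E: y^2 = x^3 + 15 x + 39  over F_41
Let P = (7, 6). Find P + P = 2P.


Doubling: s = (3 x1^2 + a) / (2 y1)
s = (3*7^2 + 15) / (2*6) mod 41 = 34
x3 = s^2 - 2 x1 mod 41 = 34^2 - 2*7 = 35
y3 = s (x1 - x3) - y1 mod 41 = 34 * (7 - 35) - 6 = 26

2P = (35, 26)


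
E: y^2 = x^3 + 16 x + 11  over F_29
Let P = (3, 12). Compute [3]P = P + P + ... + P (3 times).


k = 3 = 11_2 (binary, LSB first: 11)
Double-and-add from P = (3, 12):
  bit 0 = 1: acc = O + (3, 12) = (3, 12)
  bit 1 = 1: acc = (3, 12) + (3, 17) = O

3P = O


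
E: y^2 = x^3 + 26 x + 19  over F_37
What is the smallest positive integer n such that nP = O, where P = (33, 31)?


Compute successive multiples of P until we hit O:
  1P = (33, 31)
  2P = (8, 6)
  3P = (34, 5)
  4P = (17, 34)
  5P = (21, 13)
  6P = (13, 36)
  7P = (35, 25)
  8P = (15, 26)
  ... (continuing to 17P)
  17P = O

ord(P) = 17


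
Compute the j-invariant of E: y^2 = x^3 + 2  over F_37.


Delta = -16(4 a^3 + 27 b^2) mod 37 = 11
-1728 * (4 a)^3 = -1728 * (4*0)^3 mod 37 = 0
j = 0 * 11^(-1) mod 37 = 0

j = 0 (mod 37)


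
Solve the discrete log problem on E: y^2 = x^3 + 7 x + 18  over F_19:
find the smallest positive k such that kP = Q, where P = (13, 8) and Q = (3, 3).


Enumerate multiples of P until we hit Q = (3, 3):
  1P = (13, 8)
  2P = (10, 10)
  3P = (7, 7)
  4P = (8, 15)
  5P = (3, 16)
  6P = (12, 14)
  7P = (11, 18)
  8P = (1, 8)
  9P = (5, 11)
  10P = (5, 8)
  11P = (1, 11)
  12P = (11, 1)
  13P = (12, 5)
  14P = (3, 3)
Match found at i = 14.

k = 14


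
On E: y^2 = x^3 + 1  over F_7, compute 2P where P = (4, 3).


Doubling: s = (3 x1^2 + a) / (2 y1)
s = (3*4^2 + 0) / (2*3) mod 7 = 1
x3 = s^2 - 2 x1 mod 7 = 1^2 - 2*4 = 0
y3 = s (x1 - x3) - y1 mod 7 = 1 * (4 - 0) - 3 = 1

2P = (0, 1)


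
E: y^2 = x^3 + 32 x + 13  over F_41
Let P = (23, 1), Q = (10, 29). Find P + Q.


P != Q, so use the chord formula.
s = (y2 - y1) / (x2 - x1) = (28) / (28) mod 41 = 1
x3 = s^2 - x1 - x2 mod 41 = 1^2 - 23 - 10 = 9
y3 = s (x1 - x3) - y1 mod 41 = 1 * (23 - 9) - 1 = 13

P + Q = (9, 13)


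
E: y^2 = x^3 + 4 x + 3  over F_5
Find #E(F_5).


For each x in F_5, count y with y^2 = x^3 + 4 x + 3 mod 5:
  x = 2: RHS = 4, y in [2, 3]  -> 2 point(s)
Affine points: 2. Add the point at infinity: total = 3.

#E(F_5) = 3


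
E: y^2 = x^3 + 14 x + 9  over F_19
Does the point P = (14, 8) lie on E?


Check whether y^2 = x^3 + 14 x + 9 (mod 19) for (x, y) = (14, 8).
LHS: y^2 = 8^2 mod 19 = 7
RHS: x^3 + 14 x + 9 = 14^3 + 14*14 + 9 mod 19 = 4
LHS != RHS

No, not on the curve


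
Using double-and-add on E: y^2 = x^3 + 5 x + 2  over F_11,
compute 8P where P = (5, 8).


k = 8 = 1000_2 (binary, LSB first: 0001)
Double-and-add from P = (5, 8):
  bit 0 = 0: acc unchanged = O
  bit 1 = 0: acc unchanged = O
  bit 2 = 0: acc unchanged = O
  bit 3 = 1: acc = O + (4, 3) = (4, 3)

8P = (4, 3)


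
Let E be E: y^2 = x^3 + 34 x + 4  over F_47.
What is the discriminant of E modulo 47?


4 a^3 + 27 b^2 = 4*34^3 + 27*4^2 = 157216 + 432 = 157648
Delta = -16 * (157648) = -2522368
Delta mod 47 = 28

Delta = 28 (mod 47)


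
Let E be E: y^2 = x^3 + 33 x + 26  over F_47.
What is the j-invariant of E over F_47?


Delta = -16(4 a^3 + 27 b^2) mod 47 = 3
-1728 * (4 a)^3 = -1728 * (4*33)^3 mod 47 = 18
j = 18 * 3^(-1) mod 47 = 6

j = 6 (mod 47)


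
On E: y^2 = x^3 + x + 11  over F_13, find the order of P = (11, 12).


Compute successive multiples of P until we hit O:
  1P = (11, 12)
  2P = (4, 1)
  3P = (1, 0)
  4P = (4, 12)
  5P = (11, 1)
  6P = O

ord(P) = 6


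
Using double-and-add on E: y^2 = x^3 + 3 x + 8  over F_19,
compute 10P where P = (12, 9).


k = 10 = 1010_2 (binary, LSB first: 0101)
Double-and-add from P = (12, 9):
  bit 0 = 0: acc unchanged = O
  bit 1 = 1: acc = O + (18, 17) = (18, 17)
  bit 2 = 0: acc unchanged = (18, 17)
  bit 3 = 1: acc = (18, 17) + (7, 12) = (3, 14)

10P = (3, 14)


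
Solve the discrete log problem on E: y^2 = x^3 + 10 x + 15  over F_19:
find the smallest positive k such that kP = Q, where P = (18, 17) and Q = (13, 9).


Enumerate multiples of P until we hit Q = (13, 9):
  1P = (18, 17)
  2P = (9, 6)
  3P = (1, 8)
  4P = (6, 5)
  5P = (15, 5)
  6P = (2, 9)
  7P = (4, 9)
  8P = (14, 7)
  9P = (17, 14)
  10P = (12, 1)
  11P = (13, 9)
Match found at i = 11.

k = 11


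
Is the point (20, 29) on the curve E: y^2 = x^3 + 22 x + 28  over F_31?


Check whether y^2 = x^3 + 22 x + 28 (mod 31) for (x, y) = (20, 29).
LHS: y^2 = 29^2 mod 31 = 4
RHS: x^3 + 22 x + 28 = 20^3 + 22*20 + 28 mod 31 = 5
LHS != RHS

No, not on the curve


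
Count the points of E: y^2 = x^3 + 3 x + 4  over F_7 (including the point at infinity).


For each x in F_7, count y with y^2 = x^3 + 3 x + 4 mod 7:
  x = 0: RHS = 4, y in [2, 5]  -> 2 point(s)
  x = 1: RHS = 1, y in [1, 6]  -> 2 point(s)
  x = 2: RHS = 4, y in [2, 5]  -> 2 point(s)
  x = 5: RHS = 4, y in [2, 5]  -> 2 point(s)
  x = 6: RHS = 0, y in [0]  -> 1 point(s)
Affine points: 9. Add the point at infinity: total = 10.

#E(F_7) = 10


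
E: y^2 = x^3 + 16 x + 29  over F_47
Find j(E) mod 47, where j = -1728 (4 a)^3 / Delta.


Delta = -16(4 a^3 + 27 b^2) mod 47 = 20
-1728 * (4 a)^3 = -1728 * (4*16)^3 mod 47 = 40
j = 40 * 20^(-1) mod 47 = 2

j = 2 (mod 47)


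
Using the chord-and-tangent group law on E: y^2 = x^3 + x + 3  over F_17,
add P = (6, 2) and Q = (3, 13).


P != Q, so use the chord formula.
s = (y2 - y1) / (x2 - x1) = (11) / (14) mod 17 = 2
x3 = s^2 - x1 - x2 mod 17 = 2^2 - 6 - 3 = 12
y3 = s (x1 - x3) - y1 mod 17 = 2 * (6 - 12) - 2 = 3

P + Q = (12, 3)


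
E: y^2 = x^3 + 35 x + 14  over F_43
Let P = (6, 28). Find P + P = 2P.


Doubling: s = (3 x1^2 + a) / (2 y1)
s = (3*6^2 + 35) / (2*28) mod 43 = 11
x3 = s^2 - 2 x1 mod 43 = 11^2 - 2*6 = 23
y3 = s (x1 - x3) - y1 mod 43 = 11 * (6 - 23) - 28 = 0

2P = (23, 0)


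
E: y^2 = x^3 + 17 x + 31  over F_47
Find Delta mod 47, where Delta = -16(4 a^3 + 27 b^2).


4 a^3 + 27 b^2 = 4*17^3 + 27*31^2 = 19652 + 25947 = 45599
Delta = -16 * (45599) = -729584
Delta mod 47 = 44

Delta = 44 (mod 47)


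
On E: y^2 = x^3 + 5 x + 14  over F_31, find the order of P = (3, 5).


Compute successive multiples of P until we hit O:
  1P = (3, 5)
  2P = (3, 26)
  3P = O

ord(P) = 3


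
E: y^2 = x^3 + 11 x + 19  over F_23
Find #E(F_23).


For each x in F_23, count y with y^2 = x^3 + 11 x + 19 mod 23:
  x = 1: RHS = 8, y in [10, 13]  -> 2 point(s)
  x = 2: RHS = 3, y in [7, 16]  -> 2 point(s)
  x = 4: RHS = 12, y in [9, 14]  -> 2 point(s)
  x = 6: RHS = 2, y in [5, 18]  -> 2 point(s)
  x = 7: RHS = 2, y in [5, 18]  -> 2 point(s)
  x = 10: RHS = 2, y in [5, 18]  -> 2 point(s)
  x = 12: RHS = 16, y in [4, 19]  -> 2 point(s)
  x = 13: RHS = 13, y in [6, 17]  -> 2 point(s)
  x = 16: RHS = 13, y in [6, 17]  -> 2 point(s)
  x = 17: RHS = 13, y in [6, 17]  -> 2 point(s)
  x = 18: RHS = 0, y in [0]  -> 1 point(s)
  x = 19: RHS = 3, y in [7, 16]  -> 2 point(s)
  x = 21: RHS = 12, y in [9, 14]  -> 2 point(s)
Affine points: 25. Add the point at infinity: total = 26.

#E(F_23) = 26


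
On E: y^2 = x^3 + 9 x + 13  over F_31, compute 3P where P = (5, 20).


k = 3 = 11_2 (binary, LSB first: 11)
Double-and-add from P = (5, 20):
  bit 0 = 1: acc = O + (5, 20) = (5, 20)
  bit 1 = 1: acc = (5, 20) + (22, 28) = (29, 7)

3P = (29, 7)


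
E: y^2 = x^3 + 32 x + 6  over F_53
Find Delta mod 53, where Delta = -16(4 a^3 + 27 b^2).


4 a^3 + 27 b^2 = 4*32^3 + 27*6^2 = 131072 + 972 = 132044
Delta = -16 * (132044) = -2112704
Delta mod 53 = 35

Delta = 35 (mod 53)


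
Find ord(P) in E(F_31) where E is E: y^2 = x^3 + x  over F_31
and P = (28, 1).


Compute successive multiples of P until we hit O:
  1P = (28, 1)
  2P = (16, 12)
  3P = (7, 3)
  4P = (1, 23)
  5P = (9, 26)
  6P = (2, 17)
  7P = (10, 7)
  8P = (0, 0)
  ... (continuing to 16P)
  16P = O

ord(P) = 16


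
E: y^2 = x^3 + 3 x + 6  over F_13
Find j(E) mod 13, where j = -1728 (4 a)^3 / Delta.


Delta = -16(4 a^3 + 27 b^2) mod 13 = 10
-1728 * (4 a)^3 = -1728 * (4*3)^3 mod 13 = 12
j = 12 * 10^(-1) mod 13 = 9

j = 9 (mod 13)


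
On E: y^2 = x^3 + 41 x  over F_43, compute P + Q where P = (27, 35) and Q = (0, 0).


P != Q, so use the chord formula.
s = (y2 - y1) / (x2 - x1) = (8) / (16) mod 43 = 22
x3 = s^2 - x1 - x2 mod 43 = 22^2 - 27 - 0 = 27
y3 = s (x1 - x3) - y1 mod 43 = 22 * (27 - 27) - 35 = 8

P + Q = (27, 8)


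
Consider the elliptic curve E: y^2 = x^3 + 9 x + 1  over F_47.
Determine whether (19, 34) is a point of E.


Check whether y^2 = x^3 + 9 x + 1 (mod 47) for (x, y) = (19, 34).
LHS: y^2 = 34^2 mod 47 = 28
RHS: x^3 + 9 x + 1 = 19^3 + 9*19 + 1 mod 47 = 28
LHS = RHS

Yes, on the curve


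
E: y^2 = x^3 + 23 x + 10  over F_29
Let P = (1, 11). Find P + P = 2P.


Doubling: s = (3 x1^2 + a) / (2 y1)
s = (3*1^2 + 23) / (2*11) mod 29 = 17
x3 = s^2 - 2 x1 mod 29 = 17^2 - 2*1 = 26
y3 = s (x1 - x3) - y1 mod 29 = 17 * (1 - 26) - 11 = 28

2P = (26, 28)


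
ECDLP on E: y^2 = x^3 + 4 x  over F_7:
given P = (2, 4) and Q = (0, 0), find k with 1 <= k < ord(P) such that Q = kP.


Enumerate multiples of P until we hit Q = (0, 0):
  1P = (2, 4)
  2P = (0, 0)
Match found at i = 2.

k = 2


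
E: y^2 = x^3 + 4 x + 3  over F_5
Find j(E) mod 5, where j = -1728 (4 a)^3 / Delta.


Delta = -16(4 a^3 + 27 b^2) mod 5 = 1
-1728 * (4 a)^3 = -1728 * (4*4)^3 mod 5 = 2
j = 2 * 1^(-1) mod 5 = 2

j = 2 (mod 5)


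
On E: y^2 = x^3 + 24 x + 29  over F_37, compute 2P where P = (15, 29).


Doubling: s = (3 x1^2 + a) / (2 y1)
s = (3*15^2 + 24) / (2*29) mod 37 = 28
x3 = s^2 - 2 x1 mod 37 = 28^2 - 2*15 = 14
y3 = s (x1 - x3) - y1 mod 37 = 28 * (15 - 14) - 29 = 36

2P = (14, 36)


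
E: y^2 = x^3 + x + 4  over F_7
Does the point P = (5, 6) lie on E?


Check whether y^2 = x^3 + 1 x + 4 (mod 7) for (x, y) = (5, 6).
LHS: y^2 = 6^2 mod 7 = 1
RHS: x^3 + 1 x + 4 = 5^3 + 1*5 + 4 mod 7 = 1
LHS = RHS

Yes, on the curve


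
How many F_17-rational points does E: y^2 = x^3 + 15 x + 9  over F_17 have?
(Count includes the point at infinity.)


For each x in F_17, count y with y^2 = x^3 + 15 x + 9 mod 17:
  x = 0: RHS = 9, y in [3, 14]  -> 2 point(s)
  x = 1: RHS = 8, y in [5, 12]  -> 2 point(s)
  x = 2: RHS = 13, y in [8, 9]  -> 2 point(s)
  x = 3: RHS = 13, y in [8, 9]  -> 2 point(s)
  x = 6: RHS = 9, y in [3, 14]  -> 2 point(s)
  x = 7: RHS = 15, y in [7, 10]  -> 2 point(s)
  x = 11: RHS = 9, y in [3, 14]  -> 2 point(s)
  x = 12: RHS = 13, y in [8, 9]  -> 2 point(s)
  x = 13: RHS = 4, y in [2, 15]  -> 2 point(s)
Affine points: 18. Add the point at infinity: total = 19.

#E(F_17) = 19


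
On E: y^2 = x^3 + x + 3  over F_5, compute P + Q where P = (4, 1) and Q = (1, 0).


P != Q, so use the chord formula.
s = (y2 - y1) / (x2 - x1) = (4) / (2) mod 5 = 2
x3 = s^2 - x1 - x2 mod 5 = 2^2 - 4 - 1 = 4
y3 = s (x1 - x3) - y1 mod 5 = 2 * (4 - 4) - 1 = 4

P + Q = (4, 4)


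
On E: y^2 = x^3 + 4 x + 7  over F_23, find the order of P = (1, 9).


Compute successive multiples of P until we hit O:
  1P = (1, 9)
  2P = (11, 5)
  3P = (13, 5)
  4P = (4, 15)
  5P = (22, 18)
  6P = (3, 0)
  7P = (22, 5)
  8P = (4, 8)
  ... (continuing to 12P)
  12P = O

ord(P) = 12


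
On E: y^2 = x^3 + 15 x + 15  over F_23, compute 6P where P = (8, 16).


k = 6 = 110_2 (binary, LSB first: 011)
Double-and-add from P = (8, 16):
  bit 0 = 0: acc unchanged = O
  bit 1 = 1: acc = O + (7, 7) = (7, 7)
  bit 2 = 1: acc = (7, 7) + (11, 19) = (14, 18)

6P = (14, 18)


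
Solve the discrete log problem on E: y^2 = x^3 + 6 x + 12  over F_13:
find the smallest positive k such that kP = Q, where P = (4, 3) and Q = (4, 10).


Enumerate multiples of P until we hit Q = (4, 10):
  1P = (4, 3)
  2P = (8, 0)
  3P = (4, 10)
Match found at i = 3.

k = 3


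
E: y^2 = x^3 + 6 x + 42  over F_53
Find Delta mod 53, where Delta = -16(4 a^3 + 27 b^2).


4 a^3 + 27 b^2 = 4*6^3 + 27*42^2 = 864 + 47628 = 48492
Delta = -16 * (48492) = -775872
Delta mod 53 = 48

Delta = 48 (mod 53)


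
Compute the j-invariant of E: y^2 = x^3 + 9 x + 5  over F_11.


Delta = -16(4 a^3 + 27 b^2) mod 11 = 8
-1728 * (4 a)^3 = -1728 * (4*9)^3 mod 11 = 6
j = 6 * 8^(-1) mod 11 = 9

j = 9 (mod 11)


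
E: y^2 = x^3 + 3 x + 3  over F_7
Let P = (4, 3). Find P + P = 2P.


Doubling: s = (3 x1^2 + a) / (2 y1)
s = (3*4^2 + 3) / (2*3) mod 7 = 5
x3 = s^2 - 2 x1 mod 7 = 5^2 - 2*4 = 3
y3 = s (x1 - x3) - y1 mod 7 = 5 * (4 - 3) - 3 = 2

2P = (3, 2)


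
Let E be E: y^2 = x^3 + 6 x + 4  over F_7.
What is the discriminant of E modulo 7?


4 a^3 + 27 b^2 = 4*6^3 + 27*4^2 = 864 + 432 = 1296
Delta = -16 * (1296) = -20736
Delta mod 7 = 5

Delta = 5 (mod 7)
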